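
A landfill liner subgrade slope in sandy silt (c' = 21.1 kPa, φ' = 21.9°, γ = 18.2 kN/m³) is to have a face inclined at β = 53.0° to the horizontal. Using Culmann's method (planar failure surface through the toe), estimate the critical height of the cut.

H_c = 23.91 m

Culmann's analysis gives the critical failure plane at α_cr = (β + φ')/2 = (53.0 + 21.9)/2 = 37.5°, and the critical height
H_c = (4c'/γ) · sinβ cosφ' / [1 − cos(β − φ')]
    = (4·21.1/18.2) · sin53.0°·cos21.9° / [1 − cos(31.1°)]
    = 4.637 · 0.7986·0.9278 / [1 − 0.8563]
    = 4.637 · 0.7410 / 0.1437
    = 23.91 m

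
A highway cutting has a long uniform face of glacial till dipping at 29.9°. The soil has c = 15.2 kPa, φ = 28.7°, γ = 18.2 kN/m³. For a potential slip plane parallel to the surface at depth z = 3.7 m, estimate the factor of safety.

For an infinite slope with a slip plane parallel to the surface (no pore pressure): FS = [c + γz cos²β tanφ] / [γz sinβ cosβ].
γz = 18.2·3.7 = 67.34 kN/m²
Numerator = 15.2 + 67.34·cos²29.9°·tan28.7° = 15.2 + 67.34·0.7515·0.5475 = 42.906 kPa
Denominator = 67.34·sin29.9°·cos29.9° = 67.34·0.4985·0.8669 = 29.100 kPa
FS = 42.906 / 29.100 = 1.474

FS = 1.47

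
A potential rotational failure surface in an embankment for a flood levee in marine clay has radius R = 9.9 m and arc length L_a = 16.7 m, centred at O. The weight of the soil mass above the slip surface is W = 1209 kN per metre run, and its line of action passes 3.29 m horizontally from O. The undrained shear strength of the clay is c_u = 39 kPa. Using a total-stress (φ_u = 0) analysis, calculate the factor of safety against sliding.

Taking moments about the centre O, the resisting moment is provided by the undrained shear strength acting along the arc:
M_R = c_u·L_a·R = 39·16.70·9.9 = 6447.9 kN·m/m
M_D = W·d = 1209·3.29 = 3977.6 kN·m/m
FS = M_R / M_D = 6447.9 / 3977.6 = 1.621

FS = 1.62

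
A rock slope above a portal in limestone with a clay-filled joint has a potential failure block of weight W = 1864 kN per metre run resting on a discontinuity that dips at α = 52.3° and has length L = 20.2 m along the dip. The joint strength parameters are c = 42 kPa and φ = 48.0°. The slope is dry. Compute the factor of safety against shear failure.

Resolving the block weight along and normal to the plane and applying the Mohr–Coulomb strength on the joint:
N' = W cosα = 1864·cos52.3° = 1139.9 kN/m
Driving force T = W sinα = 1864·sin52.3° = 1474.8 kN/m
Resisting force R = c·L + N'·tanφ = 42·20.2 + 1139.9·tan48.0° = 848.4 + 1266.0 = 2114.4 kN/m
FS = R / T = 2114.4 / 1474.8 = 1.434

FS = 1.43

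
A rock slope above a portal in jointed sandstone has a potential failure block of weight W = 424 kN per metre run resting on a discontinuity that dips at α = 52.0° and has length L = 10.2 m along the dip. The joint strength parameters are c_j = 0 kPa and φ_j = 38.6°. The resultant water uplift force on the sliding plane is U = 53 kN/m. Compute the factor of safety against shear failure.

FS = 0.50

Resolving the block weight along and normal to the plane and applying the Mohr–Coulomb strength on the joint:
N' = W cosα − U = 424·cos52.0° − 53 = 208.0 kN/m
Driving force T = W sinα = 424·sin52.0° = 334.1 kN/m
Resisting force R = c_j·L + N'·tanφ_j = 0·10.2 + 208.0·tan38.6° = 0.0 + 166.1 = 166.1 kN/m
FS = R / T = 166.1 / 334.1 = 0.497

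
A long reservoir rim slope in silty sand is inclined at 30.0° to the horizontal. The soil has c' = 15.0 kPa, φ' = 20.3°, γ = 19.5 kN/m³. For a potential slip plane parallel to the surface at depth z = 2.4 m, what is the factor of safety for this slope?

FS = 1.38

For an infinite slope with a slip plane parallel to the surface (no pore pressure): FS = [c' + γz cos²β tanφ'] / [γz sinβ cosβ].
γz = 19.5·2.4 = 46.80 kN/m²
Numerator = 15.0 + 46.80·cos²30.0°·tan20.3° = 15.0 + 46.80·0.7500·0.3699 = 27.984 kPa
Denominator = 46.80·sin30.0°·cos30.0° = 46.80·0.5000·0.8660 = 20.265 kPa
FS = 27.984 / 20.265 = 1.381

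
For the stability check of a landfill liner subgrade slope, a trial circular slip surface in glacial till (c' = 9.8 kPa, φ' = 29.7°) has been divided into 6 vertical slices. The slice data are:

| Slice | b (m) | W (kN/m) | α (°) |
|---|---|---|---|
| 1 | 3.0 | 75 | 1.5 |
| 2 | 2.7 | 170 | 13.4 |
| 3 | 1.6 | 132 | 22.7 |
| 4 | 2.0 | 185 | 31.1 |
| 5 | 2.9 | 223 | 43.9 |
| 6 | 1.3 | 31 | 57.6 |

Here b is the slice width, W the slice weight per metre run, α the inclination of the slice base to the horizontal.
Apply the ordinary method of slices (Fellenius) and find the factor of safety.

FS = 1.51

Ordinary method of slices: FS = Σ[c'·Δl_i + (W_i cosα_i)·tanφ'] / Σ W_i sinα_i, with Δl_i = b_i / cosα_i.
Slice 1: Δl = 3.0/cos1.5° = 3.001 m; N'_1 = 75·cos1.5° = 75.0; c'Δl = 29.41; W sinα = 2.0
Slice 2: Δl = 2.7/cos13.4° = 2.776 m; N'_2 = 170·cos13.4° = 165.4; c'Δl = 27.20; W sinα = 39.4
Slice 3: Δl = 1.6/cos22.7° = 1.734 m; N'_3 = 132·cos22.7° = 121.8; c'Δl = 17.00; W sinα = 50.9
Slice 4: Δl = 2.0/cos31.1° = 2.336 m; N'_4 = 185·cos31.1° = 158.4; c'Δl = 22.89; W sinα = 95.6
Slice 5: Δl = 2.9/cos43.9° = 4.025 m; N'_5 = 223·cos43.9° = 160.7; c'Δl = 39.44; W sinα = 154.6
Slice 6: Δl = 1.3/cos57.6° = 2.426 m; N'_6 = 31·cos57.6° = 16.6; c'Δl = 23.78; W sinα = 26.2
Σc'Δl = 159.7 kN/m; ΣN' = 697.8 kN/m; ΣW sinα = 368.7 kN/m
Resisting = 159.7 + 697.8·tan29.7° = 159.7 + 398.0 = 557.7 kN/m
FS = 557.7 / 368.7 = 1.513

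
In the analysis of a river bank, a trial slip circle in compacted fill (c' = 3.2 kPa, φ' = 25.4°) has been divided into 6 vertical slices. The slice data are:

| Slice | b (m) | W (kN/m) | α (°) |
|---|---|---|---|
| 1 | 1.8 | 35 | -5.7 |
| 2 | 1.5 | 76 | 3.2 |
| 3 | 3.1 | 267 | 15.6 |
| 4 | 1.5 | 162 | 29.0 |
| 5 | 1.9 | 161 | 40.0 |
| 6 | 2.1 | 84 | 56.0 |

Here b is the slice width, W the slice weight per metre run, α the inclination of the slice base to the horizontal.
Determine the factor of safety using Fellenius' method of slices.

Ordinary method of slices: FS = Σ[c'·Δl_i + (W_i cosα_i)·tanφ'] / Σ W_i sinα_i, with Δl_i = b_i / cosα_i.
Slice 1: Δl = 1.8/cos(-5.7°) = 1.809 m; N'_1 = 35·cos(-5.7°) = 34.8; c'Δl = 5.79; W sinα = -3.5
Slice 2: Δl = 1.5/cos3.2° = 1.502 m; N'_2 = 76·cos3.2° = 75.9; c'Δl = 4.81; W sinα = 4.2
Slice 3: Δl = 3.1/cos15.6° = 3.219 m; N'_3 = 267·cos15.6° = 257.2; c'Δl = 10.30; W sinα = 71.8
Slice 4: Δl = 1.5/cos29.0° = 1.715 m; N'_4 = 162·cos29.0° = 141.7; c'Δl = 5.49; W sinα = 78.5
Slice 5: Δl = 1.9/cos40.0° = 2.480 m; N'_5 = 161·cos40.0° = 123.3; c'Δl = 7.94; W sinα = 103.5
Slice 6: Δl = 2.1/cos56.0° = 3.755 m; N'_6 = 84·cos56.0° = 47.0; c'Δl = 12.02; W sinα = 69.6
Σc'Δl = 46.3 kN/m; ΣN' = 679.9 kN/m; ΣW sinα = 324.2 kN/m
Resisting = 46.3 + 679.9·tan25.4° = 46.3 + 322.8 = 369.2 kN/m
FS = 369.2 / 324.2 = 1.139

FS = 1.14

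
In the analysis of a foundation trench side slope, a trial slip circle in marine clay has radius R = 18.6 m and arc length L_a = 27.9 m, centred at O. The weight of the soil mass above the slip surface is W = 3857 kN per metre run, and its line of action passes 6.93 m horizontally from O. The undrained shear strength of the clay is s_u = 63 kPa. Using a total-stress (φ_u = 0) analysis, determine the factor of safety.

Taking moments about the centre O, the resisting moment is provided by the undrained shear strength acting along the arc:
M_R = s_u·L_a·R = 63·27.90·18.6 = 32693.2 kN·m/m
M_D = W·d = 3857·6.93 = 26729.0 kN·m/m
FS = M_R / M_D = 32693.2 / 26729.0 = 1.223

FS = 1.22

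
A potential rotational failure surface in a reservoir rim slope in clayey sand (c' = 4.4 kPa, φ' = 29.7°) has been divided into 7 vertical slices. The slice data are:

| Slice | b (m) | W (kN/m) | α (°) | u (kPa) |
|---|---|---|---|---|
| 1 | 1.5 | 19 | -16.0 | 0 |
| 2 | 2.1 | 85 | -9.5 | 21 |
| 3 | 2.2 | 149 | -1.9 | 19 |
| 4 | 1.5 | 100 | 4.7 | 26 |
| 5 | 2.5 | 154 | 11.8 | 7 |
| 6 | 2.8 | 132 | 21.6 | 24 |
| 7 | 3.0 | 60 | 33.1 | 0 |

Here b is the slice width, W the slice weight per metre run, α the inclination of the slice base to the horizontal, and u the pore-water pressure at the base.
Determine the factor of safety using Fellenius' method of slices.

FS = 3.45

Ordinary method of slices: FS = Σ[c'·Δl_i + (W_i cosα_i − u_i·Δl_i)·tanφ'] / Σ W_i sinα_i, with Δl_i = b_i / cosα_i.
Slice 1: Δl = 1.5/cos(-16.0°) = 1.560 m; N'_1 = 19·cos(-16.0°) − 0·1.560 = 18.3; c'Δl = 6.87; W sinα = -5.2
Slice 2: Δl = 2.1/cos(-9.5°) = 2.129 m; N'_2 = 85·cos(-9.5°) − 21·2.129 = 39.1; c'Δl = 9.37; W sinα = -14.0
Slice 3: Δl = 2.2/cos(-1.9°) = 2.201 m; N'_3 = 149·cos(-1.9°) − 19·2.201 = 107.1; c'Δl = 9.69; W sinα = -4.9
Slice 4: Δl = 1.5/cos4.7° = 1.505 m; N'_4 = 100·cos4.7° − 26·1.505 = 60.5; c'Δl = 6.62; W sinα = 8.2
Slice 5: Δl = 2.5/cos11.8° = 2.554 m; N'_5 = 154·cos11.8° − 7·2.554 = 132.9; c'Δl = 11.24; W sinα = 31.5
Slice 6: Δl = 2.8/cos21.6° = 3.011 m; N'_6 = 132·cos21.6° − 24·3.011 = 50.5; c'Δl = 13.25; W sinα = 48.6
Slice 7: Δl = 3.0/cos33.1° = 3.581 m; N'_7 = 60·cos33.1° − 0·3.581 = 50.3; c'Δl = 15.76; W sinα = 32.8
Σc'Δl = 72.8 kN/m; ΣN' = 458.6 kN/m; ΣW sinα = 96.8 kN/m
Resisting = 72.8 + 458.6·tan29.7° = 72.8 + 261.6 = 334.4 kN/m
FS = 334.4 / 96.8 = 3.453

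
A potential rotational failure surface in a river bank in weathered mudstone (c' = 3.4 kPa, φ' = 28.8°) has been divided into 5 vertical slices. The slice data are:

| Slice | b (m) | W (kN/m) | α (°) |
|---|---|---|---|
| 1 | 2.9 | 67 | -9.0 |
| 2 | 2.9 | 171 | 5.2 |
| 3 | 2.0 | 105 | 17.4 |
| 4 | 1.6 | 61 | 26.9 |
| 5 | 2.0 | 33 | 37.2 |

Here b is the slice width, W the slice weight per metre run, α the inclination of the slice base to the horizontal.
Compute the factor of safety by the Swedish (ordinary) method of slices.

FS = 3.23

Ordinary method of slices: FS = Σ[c'·Δl_i + (W_i cosα_i)·tanφ'] / Σ W_i sinα_i, with Δl_i = b_i / cosα_i.
Slice 1: Δl = 2.9/cos(-9.0°) = 2.936 m; N'_1 = 67·cos(-9.0°) = 66.2; c'Δl = 9.98; W sinα = -10.5
Slice 2: Δl = 2.9/cos5.2° = 2.912 m; N'_2 = 171·cos5.2° = 170.3; c'Δl = 9.90; W sinα = 15.5
Slice 3: Δl = 2.0/cos17.4° = 2.096 m; N'_3 = 105·cos17.4° = 100.2; c'Δl = 7.13; W sinα = 31.4
Slice 4: Δl = 1.6/cos26.9° = 1.794 m; N'_4 = 61·cos26.9° = 54.4; c'Δl = 6.10; W sinα = 27.6
Slice 5: Δl = 2.0/cos37.2° = 2.511 m; N'_5 = 33·cos37.2° = 26.3; c'Δl = 8.54; W sinα = 20.0
Σc'Δl = 41.6 kN/m; ΣN' = 417.4 kN/m; ΣW sinα = 84.0 kN/m
Resisting = 41.6 + 417.4·tan28.8° = 41.6 + 229.4 = 271.1 kN/m
FS = 271.1 / 84.0 = 3.229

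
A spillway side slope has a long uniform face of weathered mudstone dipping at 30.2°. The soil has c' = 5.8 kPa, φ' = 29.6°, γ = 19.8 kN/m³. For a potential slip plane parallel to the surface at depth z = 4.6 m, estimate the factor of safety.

FS = 1.12

For an infinite slope with a slip plane parallel to the surface (no pore pressure): FS = [c' + γz cos²β tanφ'] / [γz sinβ cosβ].
γz = 19.8·4.6 = 91.08 kN/m²
Numerator = 5.8 + 91.08·cos²30.2°·tan29.6° = 5.8 + 91.08·0.7470·0.5681 = 44.449 kPa
Denominator = 91.08·sin30.2°·cos30.2° = 91.08·0.5030·0.8643 = 39.597 kPa
FS = 44.449 / 39.597 = 1.123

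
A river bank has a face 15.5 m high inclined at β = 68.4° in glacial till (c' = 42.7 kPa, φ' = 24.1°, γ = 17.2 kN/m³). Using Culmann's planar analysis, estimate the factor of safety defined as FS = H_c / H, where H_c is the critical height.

H_c = (4c'/γ) · sinβ cosφ' / [1 − cos(β − φ')]
    = (4·42.7/17.2) · sin68.4°·cos24.1° / [1 − cos44.3°]
    = 9.930 · 0.8487 / 0.2843 = 29.64 m
FS = H_c / H = 29.64 / 15.5 = 1.913

FS = 1.91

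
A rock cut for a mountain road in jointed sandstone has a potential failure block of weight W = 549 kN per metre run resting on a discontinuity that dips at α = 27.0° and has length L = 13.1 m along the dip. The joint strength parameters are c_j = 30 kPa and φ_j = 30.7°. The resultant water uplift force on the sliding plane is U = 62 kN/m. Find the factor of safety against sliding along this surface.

FS = 2.59

Resolving the block weight along and normal to the plane and applying the Mohr–Coulomb strength on the joint:
N' = W cosα − U = 549·cos27.0° − 62 = 427.2 kN/m
Driving force T = W sinα = 549·sin27.0° = 249.2 kN/m
Resisting force R = c_j·L + N'·tanφ_j = 30·13.1 + 427.2·tan30.7° = 393.0 + 253.6 = 646.6 kN/m
FS = R / T = 646.6 / 249.2 = 2.594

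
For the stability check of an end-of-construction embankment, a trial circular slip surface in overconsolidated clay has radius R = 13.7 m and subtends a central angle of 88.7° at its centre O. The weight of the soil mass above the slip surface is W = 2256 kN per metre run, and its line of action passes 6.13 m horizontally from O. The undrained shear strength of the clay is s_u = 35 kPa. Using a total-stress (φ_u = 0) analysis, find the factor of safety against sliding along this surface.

FS = 0.74

Taking moments about the centre O, the resisting moment is provided by the undrained shear strength acting along the arc:
Arc length L_a = R·θ = 13.7·(88.7°·π/180) = 13.7·1.5481 = 21.21 m
M_R = s_u·L_a·R = 35·21.21·13.7 = 10169.7 kN·m/m
M_D = W·d = 2256·6.13 = 13829.3 kN·m/m
FS = M_R / M_D = 10169.7 / 13829.3 = 0.735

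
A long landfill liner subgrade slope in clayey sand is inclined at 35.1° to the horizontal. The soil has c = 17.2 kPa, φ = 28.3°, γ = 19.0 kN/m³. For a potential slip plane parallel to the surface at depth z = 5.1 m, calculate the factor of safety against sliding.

For an infinite slope with a slip plane parallel to the surface (no pore pressure): FS = [c + γz cos²β tanφ] / [γz sinβ cosβ].
γz = 19.0·5.1 = 96.90 kN/m²
Numerator = 17.2 + 96.90·cos²35.1°·tan28.3° = 17.2 + 96.90·0.6694·0.5384 = 52.125 kPa
Denominator = 96.90·sin35.1°·cos35.1° = 96.90·0.5750·0.8181 = 45.586 kPa
FS = 52.125 / 45.586 = 1.143

FS = 1.14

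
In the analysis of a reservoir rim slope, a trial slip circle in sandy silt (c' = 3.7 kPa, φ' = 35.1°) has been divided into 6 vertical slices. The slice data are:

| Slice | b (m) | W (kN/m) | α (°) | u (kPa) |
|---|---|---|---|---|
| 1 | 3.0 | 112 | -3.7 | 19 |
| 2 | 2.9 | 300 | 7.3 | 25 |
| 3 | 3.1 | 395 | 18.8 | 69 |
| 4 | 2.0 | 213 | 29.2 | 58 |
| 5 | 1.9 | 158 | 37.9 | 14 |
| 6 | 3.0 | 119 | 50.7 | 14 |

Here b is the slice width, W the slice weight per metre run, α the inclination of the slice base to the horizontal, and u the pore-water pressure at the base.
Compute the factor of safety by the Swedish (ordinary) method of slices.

Ordinary method of slices: FS = Σ[c'·Δl_i + (W_i cosα_i − u_i·Δl_i)·tanφ'] / Σ W_i sinα_i, with Δl_i = b_i / cosα_i.
Slice 1: Δl = 3.0/cos(-3.7°) = 3.006 m; N'_1 = 112·cos(-3.7°) − 19·3.006 = 54.6; c'Δl = 11.12; W sinα = -7.2
Slice 2: Δl = 2.9/cos7.3° = 2.924 m; N'_2 = 300·cos7.3° − 25·2.924 = 224.5; c'Δl = 10.82; W sinα = 38.1
Slice 3: Δl = 3.1/cos18.8° = 3.275 m; N'_3 = 395·cos18.8° − 69·3.275 = 148.0; c'Δl = 12.12; W sinα = 127.3
Slice 4: Δl = 2.0/cos29.2° = 2.291 m; N'_4 = 213·cos29.2° − 58·2.291 = 53.0; c'Δl = 8.48; W sinα = 103.9
Slice 5: Δl = 1.9/cos37.9° = 2.408 m; N'_5 = 158·cos37.9° − 14·2.408 = 91.0; c'Δl = 8.91; W sinα = 97.1
Slice 6: Δl = 3.0/cos50.7° = 4.736 m; N'_6 = 119·cos50.7° − 14·4.736 = 9.1; c'Δl = 17.53; W sinα = 92.1
Σc'Δl = 69.0 kN/m; ΣN' = 580.2 kN/m; ΣW sinα = 451.2 kN/m
Resisting = 69.0 + 580.2·tan35.1° = 69.0 + 407.7 = 476.7 kN/m
FS = 476.7 / 451.2 = 1.056

FS = 1.06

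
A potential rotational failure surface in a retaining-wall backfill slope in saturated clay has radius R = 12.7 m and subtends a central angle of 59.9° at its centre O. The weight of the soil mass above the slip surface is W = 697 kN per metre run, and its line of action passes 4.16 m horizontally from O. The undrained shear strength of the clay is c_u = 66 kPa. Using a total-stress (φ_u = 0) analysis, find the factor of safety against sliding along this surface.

FS = 3.84

Taking moments about the centre O, the resisting moment is provided by the undrained shear strength acting along the arc:
Arc length L_a = R·θ = 12.7·(59.9°·π/180) = 12.7·1.0455 = 13.28 m
M_R = c_u·L_a·R = 66·13.28·12.7 = 11129.0 kN·m/m
M_D = W·d = 697·4.16 = 2899.5 kN·m/m
FS = M_R / M_D = 11129.0 / 2899.5 = 3.838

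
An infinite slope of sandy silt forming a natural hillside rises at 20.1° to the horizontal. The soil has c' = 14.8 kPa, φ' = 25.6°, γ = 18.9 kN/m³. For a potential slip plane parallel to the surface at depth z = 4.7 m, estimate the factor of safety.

For an infinite slope with a slip plane parallel to the surface (no pore pressure): FS = [c' + γz cos²β tanφ'] / [γz sinβ cosβ].
γz = 18.9·4.7 = 88.83 kN/m²
Numerator = 14.8 + 88.83·cos²20.1°·tan25.6° = 14.8 + 88.83·0.8819·0.4791 = 52.334 kPa
Denominator = 88.83·sin20.1°·cos20.1° = 88.83·0.3437·0.9391 = 28.668 kPa
FS = 52.334 / 28.668 = 1.826

FS = 1.83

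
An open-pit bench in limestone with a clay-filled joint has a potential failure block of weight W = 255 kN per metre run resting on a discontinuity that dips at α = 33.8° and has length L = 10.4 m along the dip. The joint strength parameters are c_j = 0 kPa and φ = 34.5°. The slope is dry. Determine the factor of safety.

FS = 1.03

Resolving the block weight along and normal to the plane and applying the Mohr–Coulomb strength on the joint:
N' = W cosα = 255·cos33.8° = 211.9 kN/m
Driving force T = W sinα = 255·sin33.8° = 141.9 kN/m
Resisting force R = c_j·L + N'·tanφ = 0·10.4 + 211.9·tan34.5° = 0.0 + 145.6 = 145.6 kN/m
FS = R / T = 145.6 / 141.9 = 1.027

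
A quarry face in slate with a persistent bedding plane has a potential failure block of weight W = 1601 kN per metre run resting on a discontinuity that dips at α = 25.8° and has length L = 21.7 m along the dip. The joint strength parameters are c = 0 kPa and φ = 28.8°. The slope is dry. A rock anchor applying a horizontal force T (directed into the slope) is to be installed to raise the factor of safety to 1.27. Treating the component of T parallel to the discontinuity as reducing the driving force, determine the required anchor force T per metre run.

T = 67 kN/m

Resolving forces along and normal to the sliding plane, with the horizontal anchor force T adding T·sinα to the effective normal force and T·cosα acting up the plane against the driving force:
FS = [cL + (W cosα + T sinα) tanφ] / [W sinα − T cosα]
Without the anchor: N' = 1441.4 kN/m, driving T_d = 696.8 kN/m, resisting R = 0·21.7 + 1441.4·tan28.8° = 792.4 kN/m, FS = 1.14.
Setting FS = 1.27 and solving for T:
1.27·(696.8 − T cos25.8°) = 792.4 + T sin25.8°·tan28.8°
T·(sin25.8°·tan28.8° + 1.27·cos25.8°) = 1.27·696.8 − 792.4
T·(0.4352·0.5498 + 1.27·0.9003) = 884.9 − 792.4 = 92.5
T·1.3827 = 92.5
T = 66.9 kN/m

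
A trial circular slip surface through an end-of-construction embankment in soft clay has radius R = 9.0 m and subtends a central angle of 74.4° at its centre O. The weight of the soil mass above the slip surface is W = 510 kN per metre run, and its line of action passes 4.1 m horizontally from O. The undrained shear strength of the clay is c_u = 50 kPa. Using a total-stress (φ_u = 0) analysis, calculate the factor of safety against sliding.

Taking moments about the centre O, the resisting moment is provided by the undrained shear strength acting along the arc:
Arc length L_a = R·θ = 9.0·(74.4°·π/180) = 9.0·1.2985 = 11.69 m
M_R = c_u·L_a·R = 50·11.69·9.0 = 5259.0 kN·m/m
M_D = W·d = 510·4.1 = 2091.0 kN·m/m
FS = M_R / M_D = 5259.0 / 2091.0 = 2.515

FS = 2.52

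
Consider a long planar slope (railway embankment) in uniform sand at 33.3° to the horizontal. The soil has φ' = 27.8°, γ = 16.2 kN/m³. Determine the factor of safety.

FS = 0.80

For a dry cohesionless infinite slope the factor of safety is FS = tanφ' / tanβ.
FS = tan27.8° / tan33.3° = 0.5272 / 0.6569 = 0.803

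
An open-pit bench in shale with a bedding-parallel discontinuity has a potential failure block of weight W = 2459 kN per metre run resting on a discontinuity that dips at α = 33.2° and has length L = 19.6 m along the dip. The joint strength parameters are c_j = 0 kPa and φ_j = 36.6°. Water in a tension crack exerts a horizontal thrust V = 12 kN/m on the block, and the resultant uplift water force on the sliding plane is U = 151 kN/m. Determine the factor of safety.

FS = 1.04

Resolving the block weight along and normal to the plane and applying the Mohr–Coulomb strength on the joint:
N' = W cosα − U − V sinα = 2459·cos33.2° − 151 − 12·sin33.2° = 1900.0 kN/m
Driving force T = W sinα + V cosα = 2459·sin33.2° + 12·cos33.2° = 1356.5 kN/m
Resisting force R = c_j·L + N'·tanφ_j = 0·19.6 + 1900.0·tan36.6° = 0.0 + 1411.1 = 1411.1 kN/m
FS = R / T = 1411.1 / 1356.5 = 1.040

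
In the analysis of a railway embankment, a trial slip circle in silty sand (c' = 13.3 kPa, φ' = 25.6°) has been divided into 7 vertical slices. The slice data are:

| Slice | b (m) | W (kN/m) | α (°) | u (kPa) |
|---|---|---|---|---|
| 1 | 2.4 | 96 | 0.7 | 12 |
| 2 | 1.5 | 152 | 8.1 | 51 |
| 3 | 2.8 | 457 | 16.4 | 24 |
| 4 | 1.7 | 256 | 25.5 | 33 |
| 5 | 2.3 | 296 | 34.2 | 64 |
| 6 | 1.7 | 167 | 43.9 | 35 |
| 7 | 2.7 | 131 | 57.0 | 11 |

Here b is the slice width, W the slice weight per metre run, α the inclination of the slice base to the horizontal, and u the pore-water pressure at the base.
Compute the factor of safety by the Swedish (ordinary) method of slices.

Ordinary method of slices: FS = Σ[c'·Δl_i + (W_i cosα_i − u_i·Δl_i)·tanφ'] / Σ W_i sinα_i, with Δl_i = b_i / cosα_i.
Slice 1: Δl = 2.4/cos0.7° = 2.400 m; N'_1 = 96·cos0.7° − 12·2.400 = 67.2; c'Δl = 31.92; W sinα = 1.2
Slice 2: Δl = 1.5/cos8.1° = 1.515 m; N'_2 = 152·cos8.1° − 51·1.515 = 73.2; c'Δl = 20.15; W sinα = 21.4
Slice 3: Δl = 2.8/cos16.4° = 2.919 m; N'_3 = 457·cos16.4° − 24·2.919 = 368.4; c'Δl = 38.82; W sinα = 129.0
Slice 4: Δl = 1.7/cos25.5° = 1.883 m; N'_4 = 256·cos25.5° − 33·1.883 = 168.9; c'Δl = 25.05; W sinα = 110.2
Slice 5: Δl = 2.3/cos34.2° = 2.781 m; N'_5 = 296·cos34.2° − 64·2.781 = 66.8; c'Δl = 36.99; W sinα = 166.4
Slice 6: Δl = 1.7/cos43.9° = 2.359 m; N'_6 = 167·cos43.9° − 35·2.359 = 37.8; c'Δl = 31.38; W sinα = 115.8
Slice 7: Δl = 2.7/cos57.0° = 4.957 m; N'_7 = 131·cos57.0° − 11·4.957 = 16.8; c'Δl = 65.93; W sinα = 109.9
Σc'Δl = 250.2 kN/m; ΣN' = 799.1 kN/m; ΣW sinα = 653.9 kN/m
Resisting = 250.2 + 799.1·tan25.6° = 250.2 + 382.9 = 633.1 kN/m
FS = 633.1 / 653.9 = 0.968

FS = 0.97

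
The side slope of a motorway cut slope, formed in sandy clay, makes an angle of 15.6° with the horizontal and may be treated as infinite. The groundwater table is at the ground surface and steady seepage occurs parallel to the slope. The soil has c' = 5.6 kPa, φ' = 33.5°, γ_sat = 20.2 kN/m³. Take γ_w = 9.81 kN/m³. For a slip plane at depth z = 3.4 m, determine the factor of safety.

With seepage parallel to the slope and the water table at the surface, the effective normal stress on the slip plane uses the buoyant unit weight γ' = γ_sat − γ_w while the driving shear stress uses γ_sat:
FS = [c' + γ' z cos²β tanφ'] / [γ_sat z sinβ cosβ]
γ' = 20.2 − 9.81 = 10.39 kN/m³
Numerator = 5.6 + 10.39·3.4·cos²15.6°·tan33.5° = 5.6 + 10.39·3.4·0.9277·0.6619 = 27.291 kPa
Denominator = 20.2·3.4·sin15.6°·cos15.6° = 20.2·3.4·0.2689·0.9632 = 17.789 kPa
FS = 27.291 / 17.789 = 1.534

FS = 1.53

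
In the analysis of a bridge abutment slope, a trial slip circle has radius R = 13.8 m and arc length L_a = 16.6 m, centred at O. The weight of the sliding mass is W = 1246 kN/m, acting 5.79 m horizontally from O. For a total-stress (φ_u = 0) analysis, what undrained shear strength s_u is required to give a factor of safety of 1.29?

FS = s_u·L_a·R / (W·d), so s_u = FS·W·d / (L_a·R).
s_u = 1.29·1246·5.79 / (16.60·13.8) = 9306.5 / 229.08 = 40.63 kPa

s_u = 40.6 kPa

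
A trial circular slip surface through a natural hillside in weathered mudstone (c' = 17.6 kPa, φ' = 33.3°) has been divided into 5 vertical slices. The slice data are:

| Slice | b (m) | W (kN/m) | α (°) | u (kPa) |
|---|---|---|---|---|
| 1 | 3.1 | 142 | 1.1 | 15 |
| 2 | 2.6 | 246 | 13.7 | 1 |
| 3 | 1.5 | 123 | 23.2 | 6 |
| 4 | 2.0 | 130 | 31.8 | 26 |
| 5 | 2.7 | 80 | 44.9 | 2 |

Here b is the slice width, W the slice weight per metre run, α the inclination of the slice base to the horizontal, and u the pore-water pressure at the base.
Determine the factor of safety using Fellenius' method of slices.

Ordinary method of slices: FS = Σ[c'·Δl_i + (W_i cosα_i − u_i·Δl_i)·tanφ'] / Σ W_i sinα_i, with Δl_i = b_i / cosα_i.
Slice 1: Δl = 3.1/cos1.1° = 3.101 m; N'_1 = 142·cos1.1° − 15·3.101 = 95.5; c'Δl = 54.57; W sinα = 2.7
Slice 2: Δl = 2.6/cos13.7° = 2.676 m; N'_2 = 246·cos13.7° − 1·2.676 = 236.3; c'Δl = 47.10; W sinα = 58.3
Slice 3: Δl = 1.5/cos23.2° = 1.632 m; N'_3 = 123·cos23.2° − 6·1.632 = 103.3; c'Δl = 28.72; W sinα = 48.5
Slice 4: Δl = 2.0/cos31.8° = 2.353 m; N'_4 = 130·cos31.8° − 26·2.353 = 49.3; c'Δl = 41.42; W sinα = 68.5
Slice 5: Δl = 2.7/cos44.9° = 3.812 m; N'_5 = 80·cos44.9° − 2·3.812 = 49.0; c'Δl = 67.09; W sinα = 56.5
Σc'Δl = 238.9 kN/m; ΣN' = 533.4 kN/m; ΣW sinα = 234.4 kN/m
Resisting = 238.9 + 533.4·tan33.3° = 238.9 + 350.4 = 589.3 kN/m
FS = 589.3 / 234.4 = 2.514

FS = 2.51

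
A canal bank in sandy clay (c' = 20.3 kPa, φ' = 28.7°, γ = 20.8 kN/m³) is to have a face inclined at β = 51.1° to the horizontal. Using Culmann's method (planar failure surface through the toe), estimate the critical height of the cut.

Culmann's analysis gives the critical failure plane at α_cr = (β + φ')/2 = (51.1 + 28.7)/2 = 39.9°, and the critical height
H_c = (4c'/γ) · sinβ cosφ' / [1 − cos(β − φ')]
    = (4·20.3/20.8) · sin51.1°·cos28.7° / [1 − cos(22.4°)]
    = 3.904 · 0.7782·0.8771 / [1 − 0.9245]
    = 3.904 · 0.6826 / 0.0755
    = 35.32 m

H_c = 35.32 m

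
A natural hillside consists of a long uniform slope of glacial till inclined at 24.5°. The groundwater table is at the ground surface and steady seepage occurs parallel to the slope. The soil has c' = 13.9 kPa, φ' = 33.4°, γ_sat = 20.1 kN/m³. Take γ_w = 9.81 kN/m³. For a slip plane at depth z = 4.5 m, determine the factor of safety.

FS = 1.15

With seepage parallel to the slope and the water table at the surface, the effective normal stress on the slip plane uses the buoyant unit weight γ' = γ_sat − γ_w while the driving shear stress uses γ_sat:
FS = [c' + γ' z cos²β tanφ'] / [γ_sat z sinβ cosβ]
γ' = 20.1 − 9.81 = 10.29 kN/m³
Numerator = 13.9 + 10.29·4.5·cos²24.5°·tan33.4° = 13.9 + 10.29·4.5·0.8280·0.6594 = 39.182 kPa
Denominator = 20.1·4.5·sin24.5°·cos24.5° = 20.1·4.5·0.4147·0.9100 = 34.132 kPa
FS = 39.182 / 34.132 = 1.148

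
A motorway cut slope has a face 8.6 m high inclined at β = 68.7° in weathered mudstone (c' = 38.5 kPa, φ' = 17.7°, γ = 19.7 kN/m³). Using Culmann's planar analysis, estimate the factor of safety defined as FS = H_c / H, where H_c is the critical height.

H_c = (4c'/γ) · sinβ cosφ' / [1 − cos(β − φ')]
    = (4·38.5/19.7) · sin68.7°·cos17.7° / [1 − cos51.0°]
    = 7.817 · 0.8876 / 0.3707 = 18.72 m
FS = H_c / H = 18.72 / 8.6 = 2.177

FS = 2.18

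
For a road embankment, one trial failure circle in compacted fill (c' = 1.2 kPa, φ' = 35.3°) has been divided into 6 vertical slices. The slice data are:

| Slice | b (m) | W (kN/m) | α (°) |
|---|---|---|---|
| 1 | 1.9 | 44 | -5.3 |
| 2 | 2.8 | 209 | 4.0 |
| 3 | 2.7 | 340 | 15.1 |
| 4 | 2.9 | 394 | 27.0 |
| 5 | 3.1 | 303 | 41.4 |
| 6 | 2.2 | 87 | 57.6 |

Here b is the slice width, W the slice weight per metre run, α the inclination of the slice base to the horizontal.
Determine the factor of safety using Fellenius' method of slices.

FS = 1.59

Ordinary method of slices: FS = Σ[c'·Δl_i + (W_i cosα_i)·tanφ'] / Σ W_i sinα_i, with Δl_i = b_i / cosα_i.
Slice 1: Δl = 1.9/cos(-5.3°) = 1.908 m; N'_1 = 44·cos(-5.3°) = 43.8; c'Δl = 2.29; W sinα = -4.1
Slice 2: Δl = 2.8/cos4.0° = 2.807 m; N'_2 = 209·cos4.0° = 208.5; c'Δl = 3.37; W sinα = 14.6
Slice 3: Δl = 2.7/cos15.1° = 2.797 m; N'_3 = 340·cos15.1° = 328.3; c'Δl = 3.36; W sinα = 88.6
Slice 4: Δl = 2.9/cos27.0° = 3.255 m; N'_4 = 394·cos27.0° = 351.1; c'Δl = 3.91; W sinα = 178.9
Slice 5: Δl = 3.1/cos41.4° = 4.133 m; N'_5 = 303·cos41.4° = 227.3; c'Δl = 4.96; W sinα = 200.4
Slice 6: Δl = 2.2/cos57.6° = 4.106 m; N'_6 = 87·cos57.6° = 46.6; c'Δl = 4.93; W sinα = 73.5
Σc'Δl = 22.8 kN/m; ΣN' = 1205.5 kN/m; ΣW sinα = 551.8 kN/m
Resisting = 22.8 + 1205.5·tan35.3° = 22.8 + 853.6 = 876.4 kN/m
FS = 876.4 / 551.8 = 1.588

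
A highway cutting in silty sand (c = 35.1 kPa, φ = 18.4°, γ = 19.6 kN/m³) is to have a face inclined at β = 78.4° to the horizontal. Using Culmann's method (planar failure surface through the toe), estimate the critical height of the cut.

Culmann's analysis gives the critical failure plane at α_cr = (β + φ)/2 = (78.4 + 18.4)/2 = 48.4°, and the critical height
H_c = (4c/γ) · sinβ cosφ / [1 − cos(β − φ)]
    = (4·35.1/19.6) · sin78.4°·cos18.4° / [1 − cos(60.0°)]
    = 7.163 · 0.9796·0.9489 / [1 − 0.5000]
    = 7.163 · 0.9295 / 0.5000
    = 13.32 m

H_c = 13.32 m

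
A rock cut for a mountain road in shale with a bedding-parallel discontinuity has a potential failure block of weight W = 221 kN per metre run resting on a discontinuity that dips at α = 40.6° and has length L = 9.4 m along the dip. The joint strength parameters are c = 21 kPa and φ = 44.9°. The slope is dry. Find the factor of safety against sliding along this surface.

Resolving the block weight along and normal to the plane and applying the Mohr–Coulomb strength on the joint:
N' = W cosα = 221·cos40.6° = 167.8 kN/m
Driving force T = W sinα = 221·sin40.6° = 143.8 kN/m
Resisting force R = c·L + N'·tanφ = 21·9.4 + 167.8·tan44.9° = 197.4 + 167.2 = 364.6 kN/m
FS = R / T = 364.6 / 143.8 = 2.535

FS = 2.54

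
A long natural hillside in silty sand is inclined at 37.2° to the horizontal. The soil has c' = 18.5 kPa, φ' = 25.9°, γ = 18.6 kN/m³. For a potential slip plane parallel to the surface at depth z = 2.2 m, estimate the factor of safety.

FS = 1.58

For an infinite slope with a slip plane parallel to the surface (no pore pressure): FS = [c' + γz cos²β tanφ'] / [γz sinβ cosβ].
γz = 18.6·2.2 = 40.92 kN/m²
Numerator = 18.5 + 40.92·cos²37.2°·tan25.9° = 18.5 + 40.92·0.6345·0.4856 = 31.107 kPa
Denominator = 40.92·sin37.2°·cos37.2° = 40.92·0.6046·0.7965 = 19.706 kPa
FS = 31.107 / 19.706 = 1.579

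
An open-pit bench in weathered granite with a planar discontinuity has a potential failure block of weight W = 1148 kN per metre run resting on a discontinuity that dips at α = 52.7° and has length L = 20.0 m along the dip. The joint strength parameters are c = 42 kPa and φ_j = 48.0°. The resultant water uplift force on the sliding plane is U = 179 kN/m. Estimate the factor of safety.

Resolving the block weight along and normal to the plane and applying the Mohr–Coulomb strength on the joint:
N' = W cosα − U = 1148·cos52.7° − 179 = 516.7 kN/m
Driving force T = W sinα = 1148·sin52.7° = 913.2 kN/m
Resisting force R = c·L + N'·tanφ_j = 42·20.0 + 516.7·tan48.0° = 840.0 + 573.8 = 1413.8 kN/m
FS = R / T = 1413.8 / 913.2 = 1.548

FS = 1.55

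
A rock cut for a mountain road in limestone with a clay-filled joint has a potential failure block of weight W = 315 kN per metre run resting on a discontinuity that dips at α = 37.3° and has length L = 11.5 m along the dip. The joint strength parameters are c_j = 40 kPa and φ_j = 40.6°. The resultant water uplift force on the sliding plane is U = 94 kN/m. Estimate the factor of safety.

Resolving the block weight along and normal to the plane and applying the Mohr–Coulomb strength on the joint:
N' = W cosα − U = 315·cos37.3° − 94 = 156.6 kN/m
Driving force T = W sinα = 315·sin37.3° = 190.9 kN/m
Resisting force R = c_j·L + N'·tanφ_j = 40·11.5 + 156.6·tan40.6° = 460.0 + 134.2 = 594.2 kN/m
FS = R / T = 594.2 / 190.9 = 3.113

FS = 3.11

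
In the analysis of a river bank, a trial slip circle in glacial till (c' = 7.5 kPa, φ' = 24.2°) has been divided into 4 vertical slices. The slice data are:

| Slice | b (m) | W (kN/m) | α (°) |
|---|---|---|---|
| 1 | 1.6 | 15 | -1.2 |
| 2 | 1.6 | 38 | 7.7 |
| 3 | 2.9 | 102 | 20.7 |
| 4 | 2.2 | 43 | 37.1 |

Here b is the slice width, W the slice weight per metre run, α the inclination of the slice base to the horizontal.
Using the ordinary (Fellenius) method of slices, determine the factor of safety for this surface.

FS = 2.25

Ordinary method of slices: FS = Σ[c'·Δl_i + (W_i cosα_i)·tanφ'] / Σ W_i sinα_i, with Δl_i = b_i / cosα_i.
Slice 1: Δl = 1.6/cos(-1.2°) = 1.600 m; N'_1 = 15·cos(-1.2°) = 15.0; c'Δl = 12.00; W sinα = -0.3
Slice 2: Δl = 1.6/cos7.7° = 1.615 m; N'_2 = 38·cos7.7° = 37.7; c'Δl = 12.11; W sinα = 5.1
Slice 3: Δl = 2.9/cos20.7° = 3.100 m; N'_3 = 102·cos20.7° = 95.4; c'Δl = 23.25; W sinα = 36.1
Slice 4: Δl = 2.2/cos37.1° = 2.758 m; N'_4 = 43·cos37.1° = 34.3; c'Δl = 20.69; W sinα = 25.9
Σc'Δl = 68.1 kN/m; ΣN' = 182.4 kN/m; ΣW sinα = 66.8 kN/m
Resisting = 68.1 + 182.4·tan24.2° = 68.1 + 82.0 = 150.0 kN/m
FS = 150.0 / 66.8 = 2.247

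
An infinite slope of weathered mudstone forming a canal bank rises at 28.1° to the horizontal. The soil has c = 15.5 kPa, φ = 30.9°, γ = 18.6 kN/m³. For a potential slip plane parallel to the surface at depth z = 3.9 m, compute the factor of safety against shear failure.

FS = 1.64

For an infinite slope with a slip plane parallel to the surface (no pore pressure): FS = [c + γz cos²β tanφ] / [γz sinβ cosβ].
γz = 18.6·3.9 = 72.54 kN/m²
Numerator = 15.5 + 72.54·cos²28.1°·tan30.9° = 15.5 + 72.54·0.7781·0.5985 = 49.283 kPa
Denominator = 72.54·sin28.1°·cos28.1° = 72.54·0.4710·0.8821 = 30.140 kPa
FS = 49.283 / 30.140 = 1.635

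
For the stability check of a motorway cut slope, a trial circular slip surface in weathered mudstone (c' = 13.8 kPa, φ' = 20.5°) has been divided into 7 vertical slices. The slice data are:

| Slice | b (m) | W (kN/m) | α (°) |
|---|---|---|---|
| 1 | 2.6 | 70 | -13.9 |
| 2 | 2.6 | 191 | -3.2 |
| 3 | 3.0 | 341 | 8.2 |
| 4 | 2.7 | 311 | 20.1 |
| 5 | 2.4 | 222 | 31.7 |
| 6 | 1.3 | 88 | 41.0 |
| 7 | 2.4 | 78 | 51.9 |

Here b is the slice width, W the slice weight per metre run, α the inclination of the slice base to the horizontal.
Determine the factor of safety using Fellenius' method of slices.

FS = 1.97

Ordinary method of slices: FS = Σ[c'·Δl_i + (W_i cosα_i)·tanφ'] / Σ W_i sinα_i, with Δl_i = b_i / cosα_i.
Slice 1: Δl = 2.6/cos(-13.9°) = 2.678 m; N'_1 = 70·cos(-13.9°) = 68.0; c'Δl = 36.96; W sinα = -16.8
Slice 2: Δl = 2.6/cos(-3.2°) = 2.604 m; N'_2 = 191·cos(-3.2°) = 190.7; c'Δl = 35.94; W sinα = -10.7
Slice 3: Δl = 3.0/cos8.2° = 3.031 m; N'_3 = 341·cos8.2° = 337.5; c'Δl = 41.83; W sinα = 48.6
Slice 4: Δl = 2.7/cos20.1° = 2.875 m; N'_4 = 311·cos20.1° = 292.1; c'Δl = 39.68; W sinα = 106.9
Slice 5: Δl = 2.4/cos31.7° = 2.821 m; N'_5 = 222·cos31.7° = 188.9; c'Δl = 38.93; W sinα = 116.7
Slice 6: Δl = 1.3/cos41.0° = 1.723 m; N'_6 = 88·cos41.0° = 66.4; c'Δl = 23.77; W sinα = 57.7
Slice 7: Δl = 2.4/cos51.9° = 3.890 m; N'_7 = 78·cos51.9° = 48.1; c'Δl = 53.68; W sinα = 61.4
Σc'Δl = 270.8 kN/m; ΣN' = 1191.6 kN/m; ΣW sinα = 363.8 kN/m
Resisting = 270.8 + 1191.6·tan20.5° = 270.8 + 445.5 = 716.3 kN/m
FS = 716.3 / 363.8 = 1.969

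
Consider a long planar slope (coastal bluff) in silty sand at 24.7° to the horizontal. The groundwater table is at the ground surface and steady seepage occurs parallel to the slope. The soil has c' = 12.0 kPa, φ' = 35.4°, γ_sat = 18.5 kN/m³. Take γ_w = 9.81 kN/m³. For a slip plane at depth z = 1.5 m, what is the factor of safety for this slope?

With seepage parallel to the slope and the water table at the surface, the effective normal stress on the slip plane uses the buoyant unit weight γ' = γ_sat − γ_w while the driving shear stress uses γ_sat:
FS = [c' + γ' z cos²β tanφ'] / [γ_sat z sinβ cosβ]
γ' = 18.5 − 9.81 = 8.69 kN/m³
Numerator = 12.0 + 8.69·1.5·cos²24.7°·tan35.4° = 12.0 + 8.69·1.5·0.8254·0.7107 = 19.646 kPa
Denominator = 18.5·1.5·sin24.7°·cos24.7° = 18.5·1.5·0.4179·0.9085 = 10.535 kPa
FS = 19.646 / 10.535 = 1.865

FS = 1.86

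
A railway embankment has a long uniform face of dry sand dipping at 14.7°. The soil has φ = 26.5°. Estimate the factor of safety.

For a dry cohesionless infinite slope the factor of safety is FS = tanφ / tanβ.
FS = tan26.5° / tan14.7° = 0.4986 / 0.2623 = 1.900

FS = 1.90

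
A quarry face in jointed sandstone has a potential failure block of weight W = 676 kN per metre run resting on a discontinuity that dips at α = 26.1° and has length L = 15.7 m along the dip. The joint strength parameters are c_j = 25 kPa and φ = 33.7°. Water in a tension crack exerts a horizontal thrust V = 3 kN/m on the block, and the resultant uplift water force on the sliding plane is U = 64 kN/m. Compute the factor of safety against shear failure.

FS = 2.51

Resolving the block weight along and normal to the plane and applying the Mohr–Coulomb strength on the joint:
N' = W cosα − U − V sinα = 676·cos26.1° − 64 − 3·sin26.1° = 541.7 kN/m
Driving force T = W sinα + V cosα = 676·sin26.1° + 3·cos26.1° = 300.1 kN/m
Resisting force R = c_j·L + N'·tanφ = 25·15.7 + 541.7·tan33.7° = 392.5 + 361.3 = 753.8 kN/m
FS = R / T = 753.8 / 300.1 = 2.512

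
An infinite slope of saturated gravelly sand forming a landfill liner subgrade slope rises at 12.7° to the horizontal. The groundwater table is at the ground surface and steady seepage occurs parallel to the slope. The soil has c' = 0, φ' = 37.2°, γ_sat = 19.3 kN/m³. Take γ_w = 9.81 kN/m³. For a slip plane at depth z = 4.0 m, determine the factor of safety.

With seepage parallel to the slope and the water table at the surface, the effective normal stress on the slip plane uses the buoyant unit weight γ' = γ_sat − γ_w while the driving shear stress uses γ_sat:
FS = [c' + γ' z cos²β tanφ'] / [γ_sat z sinβ cosβ]
(For c' = 0 this reduces to FS = (γ'/γ_sat)·tanφ'/tanβ.)
γ' = 19.3 − 9.81 = 9.49 kN/m³
Numerator = 0.0 + 9.49·4.0·cos²12.7°·tan37.2° = 0.0 + 9.49·4.0·0.9517·0.7590 = 27.421 kPa
Denominator = 19.3·4.0·sin12.7°·cos12.7° = 19.3·4.0·0.2198·0.9755 = 16.557 kPa
FS = 27.421 / 16.557 = 1.656

FS = 1.66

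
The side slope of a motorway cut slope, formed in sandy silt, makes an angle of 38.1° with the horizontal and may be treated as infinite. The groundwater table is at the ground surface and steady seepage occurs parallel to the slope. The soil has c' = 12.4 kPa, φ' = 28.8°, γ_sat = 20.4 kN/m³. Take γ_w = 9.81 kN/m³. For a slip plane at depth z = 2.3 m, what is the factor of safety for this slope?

With seepage parallel to the slope and the water table at the surface, the effective normal stress on the slip plane uses the buoyant unit weight γ' = γ_sat − γ_w while the driving shear stress uses γ_sat:
FS = [c' + γ' z cos²β tanφ'] / [γ_sat z sinβ cosβ]
γ' = 20.4 − 9.81 = 10.59 kN/m³
Numerator = 12.4 + 10.59·2.3·cos²38.1°·tan28.8° = 12.4 + 10.59·2.3·0.6193·0.5498 = 20.692 kPa
Denominator = 20.4·2.3·sin38.1°·cos38.1° = 20.4·2.3·0.6170·0.7869 = 22.783 kPa
FS = 20.692 / 22.783 = 0.908

FS = 0.91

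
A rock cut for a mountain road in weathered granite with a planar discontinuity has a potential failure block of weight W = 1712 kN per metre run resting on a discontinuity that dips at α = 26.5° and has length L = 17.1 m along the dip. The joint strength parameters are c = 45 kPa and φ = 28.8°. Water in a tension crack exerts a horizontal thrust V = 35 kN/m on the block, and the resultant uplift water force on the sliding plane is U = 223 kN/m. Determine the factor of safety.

Resolving the block weight along and normal to the plane and applying the Mohr–Coulomb strength on the joint:
N' = W cosα − U − V sinα = 1712·cos26.5° − 223 − 35·sin26.5° = 1293.5 kN/m
Driving force T = W sinα + V cosα = 1712·sin26.5° + 35·cos26.5° = 795.2 kN/m
Resisting force R = c·L + N'·tanφ = 45·17.1 + 1293.5·tan28.8° = 769.5 + 711.1 = 1480.6 kN/m
FS = R / T = 1480.6 / 795.2 = 1.862

FS = 1.86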